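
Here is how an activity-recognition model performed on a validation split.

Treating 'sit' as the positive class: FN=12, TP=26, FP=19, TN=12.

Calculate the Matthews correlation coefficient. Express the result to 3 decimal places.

MCC = (TP·TN − FP·FN) / √((TP+FP)(TP+FN)(TN+FP)(TN+FN))
Numerator = 26·12 − 19·12 = 84
Denominator = √(45·38·31·24) = √1272240 = 1127.9362
MCC = 84 / 1127.9362 = 0.074

0.074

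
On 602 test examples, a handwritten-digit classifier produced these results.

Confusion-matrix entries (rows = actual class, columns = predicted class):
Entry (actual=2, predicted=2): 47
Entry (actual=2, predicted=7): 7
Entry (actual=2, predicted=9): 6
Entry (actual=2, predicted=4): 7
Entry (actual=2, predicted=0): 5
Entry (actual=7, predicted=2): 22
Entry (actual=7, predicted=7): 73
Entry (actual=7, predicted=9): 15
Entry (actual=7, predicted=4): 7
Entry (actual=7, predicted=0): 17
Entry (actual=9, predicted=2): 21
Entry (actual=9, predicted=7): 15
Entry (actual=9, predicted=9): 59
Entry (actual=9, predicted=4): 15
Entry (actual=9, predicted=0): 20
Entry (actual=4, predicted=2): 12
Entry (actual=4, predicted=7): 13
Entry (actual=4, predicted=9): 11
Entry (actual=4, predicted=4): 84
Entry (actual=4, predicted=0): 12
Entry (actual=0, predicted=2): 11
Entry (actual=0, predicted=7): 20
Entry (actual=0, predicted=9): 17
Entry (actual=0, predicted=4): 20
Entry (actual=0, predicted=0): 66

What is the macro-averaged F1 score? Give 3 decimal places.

0.543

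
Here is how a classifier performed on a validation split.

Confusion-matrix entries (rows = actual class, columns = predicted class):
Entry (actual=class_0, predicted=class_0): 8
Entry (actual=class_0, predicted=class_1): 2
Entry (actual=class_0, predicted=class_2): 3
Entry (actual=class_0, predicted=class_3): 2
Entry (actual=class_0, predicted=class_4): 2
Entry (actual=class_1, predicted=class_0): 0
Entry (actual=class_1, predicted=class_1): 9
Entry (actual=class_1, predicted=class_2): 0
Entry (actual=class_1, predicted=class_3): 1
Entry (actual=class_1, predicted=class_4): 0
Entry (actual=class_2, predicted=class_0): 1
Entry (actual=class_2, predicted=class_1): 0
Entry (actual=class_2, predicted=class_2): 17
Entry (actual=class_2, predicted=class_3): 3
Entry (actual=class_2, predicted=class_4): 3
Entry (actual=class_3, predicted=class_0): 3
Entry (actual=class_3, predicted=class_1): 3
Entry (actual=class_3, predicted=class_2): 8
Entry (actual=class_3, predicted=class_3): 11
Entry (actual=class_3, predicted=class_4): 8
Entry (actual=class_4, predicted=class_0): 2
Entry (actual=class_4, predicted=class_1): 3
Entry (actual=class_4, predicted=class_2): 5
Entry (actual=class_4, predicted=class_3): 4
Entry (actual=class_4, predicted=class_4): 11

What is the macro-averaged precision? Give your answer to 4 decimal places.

Per-class precision (TP/(TP+FP)):
  class_0: TP=8, FP=0+1+3+2=6 → 8/14 = 0.57143
  class_1: TP=9, FP=2+0+3+3=8 → 9/17 = 0.52941
  class_2: TP=17, FP=3+0+8+5=16 → 17/33 = 0.51515
  class_3: TP=11, FP=2+1+3+4=10 → 11/21 = 0.52381
  class_4: TP=11, FP=2+0+3+8=13 → 11/24 = 0.45833
Macro-precision = mean = (0.57143 + 0.52941 + 0.51515 + 0.52381 + 0.45833) / 5 = 0.5196

0.5196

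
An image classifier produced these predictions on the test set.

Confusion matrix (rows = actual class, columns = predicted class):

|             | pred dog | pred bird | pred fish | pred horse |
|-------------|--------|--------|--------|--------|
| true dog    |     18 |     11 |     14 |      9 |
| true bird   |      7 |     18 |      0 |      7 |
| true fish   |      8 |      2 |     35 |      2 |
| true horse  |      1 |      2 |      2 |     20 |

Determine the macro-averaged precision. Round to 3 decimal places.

0.572

Per-class precision (TP/(TP+FP)):
  dog: TP=18, FP=7+8+1=16 → 18/34 = 0.5294
  bird: TP=18, FP=11+2+2=15 → 18/33 = 0.5455
  fish: TP=35, FP=14+0+2=16 → 35/51 = 0.6863
  horse: TP=20, FP=9+7+2=18 → 20/38 = 0.5263
Macro-precision = mean = (0.5294 + 0.5455 + 0.6863 + 0.5263) / 4 = 0.572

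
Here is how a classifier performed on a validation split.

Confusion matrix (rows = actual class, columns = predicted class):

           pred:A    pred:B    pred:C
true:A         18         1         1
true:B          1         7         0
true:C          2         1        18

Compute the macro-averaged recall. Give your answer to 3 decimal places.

Per-class recall (TP/(TP+FN)):
  A: TP=18, FN=1+1=2 → 18/20 = 0.9000
  B: TP=7, FN=1+0=1 → 7/8 = 0.8750
  C: TP=18, FN=2+1=3 → 18/21 = 0.8571
Macro-recall = mean = (0.9000 + 0.8750 + 0.8571) / 3 = 0.877

0.877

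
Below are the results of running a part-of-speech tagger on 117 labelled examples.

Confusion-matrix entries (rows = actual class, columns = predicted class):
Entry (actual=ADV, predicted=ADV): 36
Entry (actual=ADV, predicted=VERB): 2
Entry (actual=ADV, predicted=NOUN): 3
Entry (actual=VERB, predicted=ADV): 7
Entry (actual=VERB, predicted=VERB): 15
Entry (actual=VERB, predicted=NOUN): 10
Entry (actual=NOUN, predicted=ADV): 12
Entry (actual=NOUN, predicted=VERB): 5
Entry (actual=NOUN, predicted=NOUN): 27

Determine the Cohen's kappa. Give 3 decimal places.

Observed agreement pₒ = trace/N = 78/117 = 0.6667
Expected agreement pₑ = Σ (rowᵢ·colᵢ)/N² = (41·55 + 32·22 + 44·40)/117² = 0.3447
κ = (pₒ − pₑ)/(1 − pₑ) = (0.6667 − 0.3447)/(1 − 0.3447) = 0.491

0.491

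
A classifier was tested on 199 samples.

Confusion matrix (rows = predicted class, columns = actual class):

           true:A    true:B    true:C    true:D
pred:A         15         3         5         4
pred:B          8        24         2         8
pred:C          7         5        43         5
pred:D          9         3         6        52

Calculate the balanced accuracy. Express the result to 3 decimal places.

0.648

Balanced accuracy = mean of per-class recall.
  A: recall = 15/39 = 0.3846
  B: recall = 24/35 = 0.6857
  C: recall = 43/56 = 0.7679
  D: recall = 52/69 = 0.7536
Mean = (0.3846 + 0.6857 + 0.7679 + 0.7536) / 4 = 0.648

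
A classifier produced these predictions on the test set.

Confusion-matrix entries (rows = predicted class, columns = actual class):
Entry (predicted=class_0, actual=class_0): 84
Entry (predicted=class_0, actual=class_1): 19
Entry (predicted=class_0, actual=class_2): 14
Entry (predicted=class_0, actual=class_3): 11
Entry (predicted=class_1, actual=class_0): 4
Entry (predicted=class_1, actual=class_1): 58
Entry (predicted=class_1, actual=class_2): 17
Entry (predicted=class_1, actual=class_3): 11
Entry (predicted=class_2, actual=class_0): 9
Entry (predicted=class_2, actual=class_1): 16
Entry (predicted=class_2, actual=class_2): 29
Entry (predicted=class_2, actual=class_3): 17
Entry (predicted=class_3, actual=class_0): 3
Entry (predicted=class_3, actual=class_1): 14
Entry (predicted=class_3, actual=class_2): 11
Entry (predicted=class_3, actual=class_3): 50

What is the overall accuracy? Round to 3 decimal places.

0.602

Accuracy = trace / total = (84+58+29+50=221) / 367 = 221/367 = 0.602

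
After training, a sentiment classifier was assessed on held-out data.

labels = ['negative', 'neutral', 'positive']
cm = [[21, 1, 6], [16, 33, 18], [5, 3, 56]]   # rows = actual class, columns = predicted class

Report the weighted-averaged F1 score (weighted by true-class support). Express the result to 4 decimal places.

Per-class F1 score (2·TP/(2·TP+FP+FN)):
  negative: TP=21, FP=16+5=21, FN=1+6=7 → 42/70 = 0.60000
  neutral: TP=33, FP=1+3=4, FN=16+18=34 → 66/104 = 0.63462
  positive: TP=56, FP=6+18=24, FN=5+3=8 → 112/144 = 0.77778
Weighted-F1 score = Σ (supportᵢ/N)·F1 scoreᵢ with N=159: (28/159)·0.60000 + (67/159)·0.63462 + (64/159)·0.77778 = 0.6861

0.6861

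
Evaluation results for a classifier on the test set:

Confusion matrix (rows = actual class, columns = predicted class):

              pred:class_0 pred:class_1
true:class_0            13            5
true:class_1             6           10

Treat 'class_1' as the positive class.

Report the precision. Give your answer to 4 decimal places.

0.6667

Precision = TP/(TP+FP) = 10/(10+5) = 10/15 = 0.6667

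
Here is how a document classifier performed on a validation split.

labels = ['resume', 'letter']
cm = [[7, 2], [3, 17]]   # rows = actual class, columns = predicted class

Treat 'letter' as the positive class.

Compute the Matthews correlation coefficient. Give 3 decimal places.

0.611

MCC = (TP·TN − FP·FN) / √((TP+FP)(TP+FN)(TN+FP)(TN+FN))
Numerator = 17·7 − 2·3 = 113
Denominator = √(19·20·9·10) = √34200 = 184.9324
MCC = 113 / 184.9324 = 0.611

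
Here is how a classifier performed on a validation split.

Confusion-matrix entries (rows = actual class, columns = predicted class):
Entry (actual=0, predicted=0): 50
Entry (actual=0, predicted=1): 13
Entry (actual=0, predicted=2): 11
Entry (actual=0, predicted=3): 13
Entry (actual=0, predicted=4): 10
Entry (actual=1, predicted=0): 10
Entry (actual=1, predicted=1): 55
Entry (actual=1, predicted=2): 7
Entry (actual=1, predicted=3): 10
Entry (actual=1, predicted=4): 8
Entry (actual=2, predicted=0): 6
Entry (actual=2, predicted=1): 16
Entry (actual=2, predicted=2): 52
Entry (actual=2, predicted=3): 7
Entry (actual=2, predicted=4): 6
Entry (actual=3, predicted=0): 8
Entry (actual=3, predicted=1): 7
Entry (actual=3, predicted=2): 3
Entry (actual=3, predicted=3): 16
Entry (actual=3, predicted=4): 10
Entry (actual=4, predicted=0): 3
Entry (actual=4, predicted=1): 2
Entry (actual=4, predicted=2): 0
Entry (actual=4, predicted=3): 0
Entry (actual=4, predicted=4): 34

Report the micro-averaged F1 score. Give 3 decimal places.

0.580

Micro-averaging pools counts across classes: ΣTP=207, ΣFP=150, ΣFN=150.
Micro-F1 score = 2·TP/(2·TP+FP+FN) on pooled counts = 0.580 (equals overall accuracy in single-label multiclass).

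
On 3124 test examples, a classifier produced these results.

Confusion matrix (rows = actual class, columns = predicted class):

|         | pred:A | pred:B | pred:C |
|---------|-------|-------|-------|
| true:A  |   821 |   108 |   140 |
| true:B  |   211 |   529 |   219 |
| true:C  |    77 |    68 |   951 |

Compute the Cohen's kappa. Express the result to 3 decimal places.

0.602

Observed agreement pₒ = trace/N = 2301/3124 = 0.7366
Expected agreement pₑ = Σ (rowᵢ·colᵢ)/N² = (1069·1109 + 959·705 + 1096·1310)/3124² = 0.3379
κ = (pₒ − pₑ)/(1 − pₑ) = (0.7366 − 0.3379)/(1 − 0.3379) = 0.602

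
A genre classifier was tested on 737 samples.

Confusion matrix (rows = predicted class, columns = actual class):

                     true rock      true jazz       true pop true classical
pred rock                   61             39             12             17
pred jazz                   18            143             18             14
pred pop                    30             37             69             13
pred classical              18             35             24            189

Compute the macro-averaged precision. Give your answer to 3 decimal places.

0.597

Per-class precision (TP/(TP+FP)):
  rock: TP=61, FP=39+12+17=68 → 61/129 = 0.4729
  jazz: TP=143, FP=18+18+14=50 → 143/193 = 0.7409
  pop: TP=69, FP=30+37+13=80 → 69/149 = 0.4631
  classical: TP=189, FP=18+35+24=77 → 189/266 = 0.7105
Macro-precision = mean = (0.4729 + 0.7409 + 0.4631 + 0.7105) / 4 = 0.597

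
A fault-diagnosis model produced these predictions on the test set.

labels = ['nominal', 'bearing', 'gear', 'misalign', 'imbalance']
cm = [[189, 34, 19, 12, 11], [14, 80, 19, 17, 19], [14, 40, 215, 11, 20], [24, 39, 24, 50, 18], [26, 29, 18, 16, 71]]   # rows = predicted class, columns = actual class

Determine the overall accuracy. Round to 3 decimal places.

0.588

Accuracy = trace / total = (189+80+215+50+71=605) / 1029 = 605/1029 = 0.588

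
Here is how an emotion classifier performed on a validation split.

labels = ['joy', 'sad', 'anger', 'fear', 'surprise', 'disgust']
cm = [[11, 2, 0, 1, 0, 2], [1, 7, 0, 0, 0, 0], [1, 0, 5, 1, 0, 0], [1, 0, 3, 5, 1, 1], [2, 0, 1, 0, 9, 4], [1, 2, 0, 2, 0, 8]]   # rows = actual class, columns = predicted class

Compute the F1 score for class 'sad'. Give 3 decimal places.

F1 score = 2·TP/(2·TP+FP+FN).
sad: TP=7, FP=2+0+0+0+2=4, FN=1+0+0+0+0=1 → 14/19 = 0.7368

0.737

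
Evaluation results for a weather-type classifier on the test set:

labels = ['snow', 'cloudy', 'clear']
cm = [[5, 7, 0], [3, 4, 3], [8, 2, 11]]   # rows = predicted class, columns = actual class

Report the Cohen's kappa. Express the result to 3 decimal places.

0.198

Observed agreement pₒ = trace/N = 20/43 = 0.4651
Expected agreement pₑ = Σ (rowᵢ·colᵢ)/N² = (16·12 + 13·10 + 14·21)/43² = 0.3332
κ = (pₒ − pₑ)/(1 − pₑ) = (0.4651 − 0.3332)/(1 − 0.3332) = 0.198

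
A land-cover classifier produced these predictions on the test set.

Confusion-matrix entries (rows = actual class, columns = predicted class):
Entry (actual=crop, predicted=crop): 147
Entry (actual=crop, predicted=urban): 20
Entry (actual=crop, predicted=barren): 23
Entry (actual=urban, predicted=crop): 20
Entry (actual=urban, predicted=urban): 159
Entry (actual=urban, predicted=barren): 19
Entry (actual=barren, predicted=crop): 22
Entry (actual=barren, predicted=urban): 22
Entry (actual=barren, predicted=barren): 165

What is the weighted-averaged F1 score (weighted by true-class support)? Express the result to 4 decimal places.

Per-class F1 score (2·TP/(2·TP+FP+FN)):
  crop: TP=147, FP=20+22=42, FN=20+23=43 → 294/379 = 0.77573
  urban: TP=159, FP=20+22=42, FN=20+19=39 → 318/399 = 0.79699
  barren: TP=165, FP=23+19=42, FN=22+22=44 → 330/416 = 0.79327
Weighted-F1 score = Σ (supportᵢ/N)·F1 scoreᵢ with N=597: (190/597)·0.77573 + (198/597)·0.79699 + (209/597)·0.79327 = 0.7889

0.7889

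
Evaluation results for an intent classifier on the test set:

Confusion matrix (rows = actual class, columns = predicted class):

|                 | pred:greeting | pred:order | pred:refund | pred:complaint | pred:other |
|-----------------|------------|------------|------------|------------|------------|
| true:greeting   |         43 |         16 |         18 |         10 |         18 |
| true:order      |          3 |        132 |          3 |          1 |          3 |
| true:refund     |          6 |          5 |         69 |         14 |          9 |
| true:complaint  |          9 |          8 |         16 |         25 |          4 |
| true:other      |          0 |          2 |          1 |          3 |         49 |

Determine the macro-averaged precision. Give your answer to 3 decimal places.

Per-class precision (TP/(TP+FP)):
  greeting: TP=43, FP=3+6+9+0=18 → 43/61 = 0.7049
  order: TP=132, FP=16+5+8+2=31 → 132/163 = 0.8098
  refund: TP=69, FP=18+3+16+1=38 → 69/107 = 0.6449
  complaint: TP=25, FP=10+1+14+3=28 → 25/53 = 0.4717
  other: TP=49, FP=18+3+9+4=34 → 49/83 = 0.5904
Macro-precision = mean = (0.7049 + 0.8098 + 0.6449 + 0.4717 + 0.5904) / 5 = 0.644

0.644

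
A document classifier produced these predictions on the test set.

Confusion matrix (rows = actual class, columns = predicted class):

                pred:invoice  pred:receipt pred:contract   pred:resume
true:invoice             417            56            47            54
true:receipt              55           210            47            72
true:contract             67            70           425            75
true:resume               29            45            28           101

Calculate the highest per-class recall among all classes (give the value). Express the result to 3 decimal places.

Per-class recall (TP/(TP+FN)):
  invoice: TP=417, FN=56+47+54=157 → 417/574 = 0.7265
  receipt: TP=210, FN=55+47+72=174 → 210/384 = 0.5469
  contract: TP=425, FN=67+70+75=212 → 425/637 = 0.6672
  resume: TP=101, FN=29+45+28=102 → 101/203 = 0.4975
Highest is class 'invoice' with recall = 0.726.

0.726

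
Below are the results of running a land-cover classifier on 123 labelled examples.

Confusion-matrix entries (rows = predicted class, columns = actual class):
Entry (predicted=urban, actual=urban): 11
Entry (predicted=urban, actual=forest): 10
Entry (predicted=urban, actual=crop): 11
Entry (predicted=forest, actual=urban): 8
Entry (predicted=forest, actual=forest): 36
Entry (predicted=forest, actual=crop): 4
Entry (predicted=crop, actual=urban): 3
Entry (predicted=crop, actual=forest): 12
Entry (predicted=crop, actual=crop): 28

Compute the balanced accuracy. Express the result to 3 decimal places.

0.591

Balanced accuracy = mean of per-class recall.
  urban: recall = 11/22 = 0.5000
  forest: recall = 36/58 = 0.6207
  crop: recall = 28/43 = 0.6512
Mean = (0.5000 + 0.6207 + 0.6512) / 3 = 0.591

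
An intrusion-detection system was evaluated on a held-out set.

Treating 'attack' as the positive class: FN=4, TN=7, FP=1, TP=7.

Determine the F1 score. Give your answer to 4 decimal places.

0.7368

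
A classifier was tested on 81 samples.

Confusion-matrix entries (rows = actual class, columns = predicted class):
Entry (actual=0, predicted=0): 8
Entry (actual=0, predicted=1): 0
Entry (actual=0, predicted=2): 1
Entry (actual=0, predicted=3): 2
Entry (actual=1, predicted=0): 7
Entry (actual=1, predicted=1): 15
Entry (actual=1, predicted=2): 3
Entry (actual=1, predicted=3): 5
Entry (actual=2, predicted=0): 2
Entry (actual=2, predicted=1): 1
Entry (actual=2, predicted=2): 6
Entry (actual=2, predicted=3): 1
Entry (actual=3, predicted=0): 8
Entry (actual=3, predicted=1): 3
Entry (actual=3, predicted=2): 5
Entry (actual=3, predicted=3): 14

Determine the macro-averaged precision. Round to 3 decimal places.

Per-class precision (TP/(TP+FP)):
  0: TP=8, FP=7+2+8=17 → 8/25 = 0.3200
  1: TP=15, FP=0+1+3=4 → 15/19 = 0.7895
  2: TP=6, FP=1+3+5=9 → 6/15 = 0.4000
  3: TP=14, FP=2+5+1=8 → 14/22 = 0.6364
Macro-precision = mean = (0.3200 + 0.7895 + 0.4000 + 0.6364) / 4 = 0.536

0.536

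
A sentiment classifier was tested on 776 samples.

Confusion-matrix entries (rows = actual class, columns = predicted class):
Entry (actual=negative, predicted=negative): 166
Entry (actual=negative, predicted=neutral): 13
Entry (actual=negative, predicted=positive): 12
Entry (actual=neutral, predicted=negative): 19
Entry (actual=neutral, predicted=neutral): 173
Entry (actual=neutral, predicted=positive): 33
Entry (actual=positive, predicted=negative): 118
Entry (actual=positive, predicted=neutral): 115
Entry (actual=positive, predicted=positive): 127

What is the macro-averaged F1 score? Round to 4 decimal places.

Per-class F1 score (2·TP/(2·TP+FP+FN)):
  negative: TP=166, FP=19+118=137, FN=13+12=25 → 332/494 = 0.67206
  neutral: TP=173, FP=13+115=128, FN=19+33=52 → 346/526 = 0.65779
  positive: TP=127, FP=12+33=45, FN=118+115=233 → 254/532 = 0.47744
Macro-F1 score = mean = (0.67206 + 0.65779 + 0.47744) / 3 = 0.6024

0.6024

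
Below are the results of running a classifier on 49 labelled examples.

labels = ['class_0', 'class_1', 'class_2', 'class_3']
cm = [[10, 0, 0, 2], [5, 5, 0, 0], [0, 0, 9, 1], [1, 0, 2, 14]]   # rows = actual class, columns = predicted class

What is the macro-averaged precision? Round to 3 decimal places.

Per-class precision (TP/(TP+FP)):
  class_0: TP=10, FP=5+0+1=6 → 10/16 = 0.6250
  class_1: TP=5, FP=0+0+0=0 → 5/5 = 1.0000
  class_2: TP=9, FP=0+0+2=2 → 9/11 = 0.8182
  class_3: TP=14, FP=2+0+1=3 → 14/17 = 0.8235
Macro-precision = mean = (0.6250 + 1.0000 + 0.8182 + 0.8235) / 4 = 0.817

0.817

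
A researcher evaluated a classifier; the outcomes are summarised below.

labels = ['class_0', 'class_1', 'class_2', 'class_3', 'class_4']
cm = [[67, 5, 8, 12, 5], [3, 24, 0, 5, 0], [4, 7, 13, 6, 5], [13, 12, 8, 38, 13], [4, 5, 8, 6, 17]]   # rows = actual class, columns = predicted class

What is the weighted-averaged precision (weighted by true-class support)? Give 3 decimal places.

Per-class precision (TP/(TP+FP)):
  class_0: TP=67, FP=3+4+13+4=24 → 67/91 = 0.7363
  class_1: TP=24, FP=5+7+12+5=29 → 24/53 = 0.4528
  class_2: TP=13, FP=8+0+8+8=24 → 13/37 = 0.3514
  class_3: TP=38, FP=12+5+6+6=29 → 38/67 = 0.5672
  class_4: TP=17, FP=5+0+5+13=23 → 17/40 = 0.4250
Weighted-precision = Σ (supportᵢ/N)·precisionᵢ with N=288: (97/288)·0.7363 + (32/288)·0.4528 + (35/288)·0.3514 + (84/288)·0.5672 + (40/288)·0.4250 = 0.565

0.565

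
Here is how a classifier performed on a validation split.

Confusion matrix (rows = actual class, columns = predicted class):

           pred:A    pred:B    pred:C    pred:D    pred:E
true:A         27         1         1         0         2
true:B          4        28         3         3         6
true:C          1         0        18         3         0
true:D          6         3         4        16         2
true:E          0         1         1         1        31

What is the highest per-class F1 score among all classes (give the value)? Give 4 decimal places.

Per-class F1 score (2·TP/(2·TP+FP+FN)):
  A: TP=27, FP=4+1+6+0=11, FN=1+1+0+2=4 → 54/69 = 0.78261
  B: TP=28, FP=1+0+3+1=5, FN=4+3+3+6=16 → 56/77 = 0.72727
  C: TP=18, FP=1+3+4+1=9, FN=1+0+3+0=4 → 36/49 = 0.73469
  D: TP=16, FP=0+3+3+1=7, FN=6+3+4+2=15 → 32/54 = 0.59259
  E: TP=31, FP=2+6+0+2=10, FN=0+1+1+1=3 → 62/75 = 0.82667
Highest is class 'E' with F1 score = 0.8267.

0.8267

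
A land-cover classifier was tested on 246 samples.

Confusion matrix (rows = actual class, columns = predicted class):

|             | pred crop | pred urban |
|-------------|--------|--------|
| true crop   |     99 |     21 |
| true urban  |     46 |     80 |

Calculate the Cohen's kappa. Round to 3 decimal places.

Observed agreement pₒ = trace/N = 179/246 = 0.7276
Expected agreement pₑ = Σ (rowᵢ·colᵢ)/N² = (120·145 + 126·101)/246² = 0.4978
κ = (pₒ − pₑ)/(1 − pₑ) = (0.7276 − 0.4978)/(1 − 0.4978) = 0.458

0.458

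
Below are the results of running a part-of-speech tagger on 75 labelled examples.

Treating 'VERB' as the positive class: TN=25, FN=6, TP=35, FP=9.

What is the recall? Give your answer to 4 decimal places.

Recall = TP/(TP+FN) = 35/(35+6) = 35/41 = 0.8537

0.8537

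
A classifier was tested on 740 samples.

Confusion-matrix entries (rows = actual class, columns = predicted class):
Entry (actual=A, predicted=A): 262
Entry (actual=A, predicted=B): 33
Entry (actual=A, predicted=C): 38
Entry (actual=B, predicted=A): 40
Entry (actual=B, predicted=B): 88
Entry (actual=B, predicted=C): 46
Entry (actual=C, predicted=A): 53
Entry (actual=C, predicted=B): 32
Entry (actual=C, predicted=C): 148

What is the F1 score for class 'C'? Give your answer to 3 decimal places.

0.637

F1 score = 2·TP/(2·TP+FP+FN).
C: TP=148, FP=38+46=84, FN=53+32=85 → 296/465 = 0.6366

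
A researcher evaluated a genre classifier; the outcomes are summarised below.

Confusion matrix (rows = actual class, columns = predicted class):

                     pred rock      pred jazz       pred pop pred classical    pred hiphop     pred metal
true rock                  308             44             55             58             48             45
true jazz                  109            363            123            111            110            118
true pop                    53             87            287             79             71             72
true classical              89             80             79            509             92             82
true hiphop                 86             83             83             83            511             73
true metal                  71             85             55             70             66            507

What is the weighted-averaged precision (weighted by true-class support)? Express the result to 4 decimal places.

Per-class precision (TP/(TP+FP)):
  rock: TP=308, FP=109+53+89+86+71=408 → 308/716 = 0.43017
  jazz: TP=363, FP=44+87+80+83+85=379 → 363/742 = 0.48922
  pop: TP=287, FP=55+123+79+83+55=395 → 287/682 = 0.42082
  classical: TP=509, FP=58+111+79+83+70=401 → 509/910 = 0.55934
  hiphop: TP=511, FP=48+110+71+92+66=387 → 511/898 = 0.56904
  metal: TP=507, FP=45+118+72+82+73=390 → 507/897 = 0.56522
Weighted-precision = Σ (supportᵢ/N)·precisionᵢ with N=4845: (558/4845)·0.43017 + (934/4845)·0.48922 + (649/4845)·0.42082 + (931/4845)·0.55934 + (919/4845)·0.56904 + (854/4845)·0.56522 = 0.5153

0.5153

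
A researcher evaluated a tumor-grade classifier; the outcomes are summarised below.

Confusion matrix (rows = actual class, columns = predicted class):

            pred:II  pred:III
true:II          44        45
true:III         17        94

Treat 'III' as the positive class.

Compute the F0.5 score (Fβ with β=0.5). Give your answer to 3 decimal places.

0.705

Fβ = (1+β²)·TP / ((1+β²)·TP + β²·FN + FP), with β²=1/4
= 1.25·94 / (1.25·94 + 0.25·17 + 45) = 0.705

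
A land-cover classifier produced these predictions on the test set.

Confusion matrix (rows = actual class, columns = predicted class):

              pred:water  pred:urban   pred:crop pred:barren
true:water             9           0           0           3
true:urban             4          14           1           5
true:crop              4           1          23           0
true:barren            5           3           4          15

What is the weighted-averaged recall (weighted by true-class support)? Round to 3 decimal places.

Per-class recall (TP/(TP+FN)):
  water: TP=9, FN=0+0+3=3 → 9/12 = 0.7500
  urban: TP=14, FN=4+1+5=10 → 14/24 = 0.5833
  crop: TP=23, FN=4+1+0=5 → 23/28 = 0.8214
  barren: TP=15, FN=5+3+4=12 → 15/27 = 0.5556
Weighted-recall = Σ (supportᵢ/N)·recallᵢ with N=91: (12/91)·0.7500 + (24/91)·0.5833 + (28/91)·0.8214 + (27/91)·0.5556 = 0.670

0.670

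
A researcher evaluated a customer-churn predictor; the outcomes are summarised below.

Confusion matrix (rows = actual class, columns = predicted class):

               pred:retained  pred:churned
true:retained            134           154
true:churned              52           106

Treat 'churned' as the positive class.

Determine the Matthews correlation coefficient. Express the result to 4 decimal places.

0.1321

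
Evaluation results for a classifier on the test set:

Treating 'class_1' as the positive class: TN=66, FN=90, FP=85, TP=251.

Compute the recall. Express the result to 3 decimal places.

0.736

Recall = TP/(TP+FN) = 251/(251+90) = 251/341 = 0.736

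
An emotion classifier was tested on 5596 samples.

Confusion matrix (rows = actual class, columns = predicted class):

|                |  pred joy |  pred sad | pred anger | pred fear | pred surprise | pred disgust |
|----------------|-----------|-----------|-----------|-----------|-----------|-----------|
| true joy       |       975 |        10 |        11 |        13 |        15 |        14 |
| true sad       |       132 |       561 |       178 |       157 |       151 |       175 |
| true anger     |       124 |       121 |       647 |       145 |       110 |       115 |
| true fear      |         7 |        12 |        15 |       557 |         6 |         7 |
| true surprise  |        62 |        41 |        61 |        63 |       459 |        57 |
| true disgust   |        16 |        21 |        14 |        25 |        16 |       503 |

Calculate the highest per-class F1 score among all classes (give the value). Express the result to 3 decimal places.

Per-class F1 score (2·TP/(2·TP+FP+FN)):
  joy: TP=975, FP=132+124+7+62+16=341, FN=10+11+13+15+14=63 → 1950/2354 = 0.8284
  sad: TP=561, FP=10+121+12+41+21=205, FN=132+178+157+151+175=793 → 1122/2120 = 0.5292
  anger: TP=647, FP=11+178+15+61+14=279, FN=124+121+145+110+115=615 → 1294/2188 = 0.5914
  fear: TP=557, FP=13+157+145+63+25=403, FN=7+12+15+6+7=47 → 1114/1564 = 0.7123
  surprise: TP=459, FP=15+151+110+6+16=298, FN=62+41+61+63+57=284 → 918/1500 = 0.6120
  disgust: TP=503, FP=14+175+115+7+57=368, FN=16+21+14+25+16=92 → 1006/1466 = 0.6862
Highest is class 'joy' with F1 score = 0.828.

0.828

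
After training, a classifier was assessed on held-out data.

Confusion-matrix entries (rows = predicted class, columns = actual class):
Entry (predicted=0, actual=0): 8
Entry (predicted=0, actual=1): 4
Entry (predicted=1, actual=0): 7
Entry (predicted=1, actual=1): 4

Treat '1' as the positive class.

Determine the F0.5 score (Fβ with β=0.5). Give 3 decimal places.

Fβ = (1+β²)·TP / ((1+β²)·TP + β²·FN + FP), with β²=1/4
= 1.25·4 / (1.25·4 + 0.25·4 + 7) = 0.385

0.385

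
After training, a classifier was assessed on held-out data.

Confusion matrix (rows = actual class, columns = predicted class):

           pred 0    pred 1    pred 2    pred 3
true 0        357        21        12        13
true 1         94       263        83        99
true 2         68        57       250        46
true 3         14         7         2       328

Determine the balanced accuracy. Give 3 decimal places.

Balanced accuracy = mean of per-class recall.
  0: recall = 357/403 = 0.8859
  1: recall = 263/539 = 0.4879
  2: recall = 250/421 = 0.5938
  3: recall = 328/351 = 0.9345
Mean = (0.8859 + 0.4879 + 0.5938 + 0.9345) / 4 = 0.726

0.726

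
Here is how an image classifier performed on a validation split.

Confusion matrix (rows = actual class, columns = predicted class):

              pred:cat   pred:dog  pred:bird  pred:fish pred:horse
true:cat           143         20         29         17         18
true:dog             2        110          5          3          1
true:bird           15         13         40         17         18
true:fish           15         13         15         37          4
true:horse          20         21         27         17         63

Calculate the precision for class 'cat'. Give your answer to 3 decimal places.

Take TP from the diagonal, FP from the rest of the 'cat' prediction marginal, FN from the rest of the 'cat' actual marginal.
precision = TP/(TP+FP).
cat: TP=143, FP=2+15+15+20=52 → 143/195 = 0.7333

0.733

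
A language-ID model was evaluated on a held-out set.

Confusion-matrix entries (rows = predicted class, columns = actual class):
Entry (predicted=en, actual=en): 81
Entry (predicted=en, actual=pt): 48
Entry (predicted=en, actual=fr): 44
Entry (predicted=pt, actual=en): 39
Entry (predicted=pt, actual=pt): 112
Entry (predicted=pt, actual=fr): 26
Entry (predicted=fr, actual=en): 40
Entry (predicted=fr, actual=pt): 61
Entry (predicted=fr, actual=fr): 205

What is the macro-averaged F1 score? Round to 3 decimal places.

0.585

Per-class F1 score (2·TP/(2·TP+FP+FN)):
  en: TP=81, FP=48+44=92, FN=39+40=79 → 162/333 = 0.4865
  pt: TP=112, FP=39+26=65, FN=48+61=109 → 224/398 = 0.5628
  fr: TP=205, FP=40+61=101, FN=44+26=70 → 410/581 = 0.7057
Macro-F1 score = mean = (0.4865 + 0.5628 + 0.7057) / 3 = 0.585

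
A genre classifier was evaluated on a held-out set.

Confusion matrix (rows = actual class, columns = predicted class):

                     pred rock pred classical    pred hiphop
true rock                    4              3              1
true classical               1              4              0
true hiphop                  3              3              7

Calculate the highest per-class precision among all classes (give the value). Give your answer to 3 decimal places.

Per-class precision (TP/(TP+FP)):
  rock: TP=4, FP=1+3=4 → 4/8 = 0.5000
  classical: TP=4, FP=3+3=6 → 4/10 = 0.4000
  hiphop: TP=7, FP=1+0=1 → 7/8 = 0.8750
Highest is class 'hiphop' with precision = 0.875.

0.875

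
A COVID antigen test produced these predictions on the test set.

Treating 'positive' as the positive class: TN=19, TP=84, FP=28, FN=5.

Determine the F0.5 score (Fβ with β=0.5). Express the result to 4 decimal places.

0.7821

Fβ = (1+β²)·TP / ((1+β²)·TP + β²·FN + FP), with β²=1/4
= 1.25·84 / (1.25·84 + 0.25·5 + 28) = 0.7821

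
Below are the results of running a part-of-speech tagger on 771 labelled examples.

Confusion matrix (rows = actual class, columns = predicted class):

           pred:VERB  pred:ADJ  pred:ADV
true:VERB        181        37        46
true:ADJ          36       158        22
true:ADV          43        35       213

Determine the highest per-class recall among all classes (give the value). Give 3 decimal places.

Per-class recall (TP/(TP+FN)):
  VERB: TP=181, FN=37+46=83 → 181/264 = 0.6856
  ADJ: TP=158, FN=36+22=58 → 158/216 = 0.7315
  ADV: TP=213, FN=43+35=78 → 213/291 = 0.7320
Highest is class 'ADV' with recall = 0.732.

0.732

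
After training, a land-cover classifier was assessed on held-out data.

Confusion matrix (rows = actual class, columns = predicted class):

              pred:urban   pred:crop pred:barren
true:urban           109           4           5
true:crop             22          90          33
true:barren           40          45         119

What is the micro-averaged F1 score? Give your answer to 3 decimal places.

0.681

Micro-averaging pools counts across classes: ΣTP=318, ΣFP=149, ΣFN=149.
Micro-F1 score = 2·TP/(2·TP+FP+FN) on pooled counts = 0.681 (equals overall accuracy in single-label multiclass).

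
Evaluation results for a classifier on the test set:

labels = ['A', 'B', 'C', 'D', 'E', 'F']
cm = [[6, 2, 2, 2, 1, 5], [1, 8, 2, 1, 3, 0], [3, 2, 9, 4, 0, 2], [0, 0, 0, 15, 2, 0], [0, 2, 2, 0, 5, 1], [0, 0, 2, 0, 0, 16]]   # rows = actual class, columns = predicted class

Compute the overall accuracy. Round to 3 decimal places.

0.602

Accuracy = trace / total = (6+8+9+15+5+16=59) / 98 = 59/98 = 0.602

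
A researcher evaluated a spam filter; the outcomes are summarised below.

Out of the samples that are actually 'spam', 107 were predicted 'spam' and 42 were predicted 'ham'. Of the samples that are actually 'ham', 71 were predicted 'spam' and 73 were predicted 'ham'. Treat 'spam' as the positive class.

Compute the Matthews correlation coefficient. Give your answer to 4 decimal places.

MCC = (TP·TN − FP·FN) / √((TP+FP)(TP+FN)(TN+FP)(TN+FN))
Numerator = 107·73 − 71·42 = 4829
Denominator = √(178·149·144·115) = √439204320 = 20957.2021
MCC = 4829 / 20957.2021 = 0.2304

0.2304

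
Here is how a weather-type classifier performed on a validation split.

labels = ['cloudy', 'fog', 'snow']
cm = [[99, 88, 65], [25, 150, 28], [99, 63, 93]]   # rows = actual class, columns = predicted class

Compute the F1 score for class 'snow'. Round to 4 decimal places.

0.4218

Take TP from the diagonal, FP from the rest of the 'snow' prediction marginal, FN from the rest of the 'snow' actual marginal.
F1 score = 2·TP/(2·TP+FP+FN).
snow: TP=93, FP=65+28=93, FN=99+63=162 → 186/441 = 0.42177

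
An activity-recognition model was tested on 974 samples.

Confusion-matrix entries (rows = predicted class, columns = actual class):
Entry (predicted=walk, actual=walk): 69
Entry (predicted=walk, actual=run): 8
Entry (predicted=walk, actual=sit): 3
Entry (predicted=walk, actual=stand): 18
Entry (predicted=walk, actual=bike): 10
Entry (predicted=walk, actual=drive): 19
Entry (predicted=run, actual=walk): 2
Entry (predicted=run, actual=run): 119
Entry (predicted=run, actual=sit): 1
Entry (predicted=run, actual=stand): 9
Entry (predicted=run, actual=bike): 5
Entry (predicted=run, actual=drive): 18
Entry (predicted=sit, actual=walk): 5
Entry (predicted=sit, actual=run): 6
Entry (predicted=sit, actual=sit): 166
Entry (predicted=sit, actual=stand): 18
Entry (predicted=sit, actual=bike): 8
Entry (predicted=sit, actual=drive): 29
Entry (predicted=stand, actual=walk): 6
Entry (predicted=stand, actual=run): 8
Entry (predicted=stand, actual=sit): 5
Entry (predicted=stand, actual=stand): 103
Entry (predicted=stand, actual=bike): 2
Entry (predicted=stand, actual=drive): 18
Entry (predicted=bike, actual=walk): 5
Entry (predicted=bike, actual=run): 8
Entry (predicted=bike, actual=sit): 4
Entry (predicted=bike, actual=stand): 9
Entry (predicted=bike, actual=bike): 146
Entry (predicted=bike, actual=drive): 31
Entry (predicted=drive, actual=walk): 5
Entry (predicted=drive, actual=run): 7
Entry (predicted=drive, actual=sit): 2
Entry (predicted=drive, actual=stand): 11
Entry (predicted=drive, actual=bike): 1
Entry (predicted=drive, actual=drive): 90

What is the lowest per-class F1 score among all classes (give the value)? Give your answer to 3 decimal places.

0.561

Per-class F1 score (2·TP/(2·TP+FP+FN)):
  walk: TP=69, FP=8+3+18+10+19=58, FN=2+5+6+5+5=23 → 138/219 = 0.6301
  run: TP=119, FP=2+1+9+5+18=35, FN=8+6+8+8+7=37 → 238/310 = 0.7677
  sit: TP=166, FP=5+6+18+8+29=66, FN=3+1+5+4+2=15 → 332/413 = 0.8039
  stand: TP=103, FP=6+8+5+2+18=39, FN=18+9+18+9+11=65 → 206/310 = 0.6645
  bike: TP=146, FP=5+8+4+9+31=57, FN=10+5+8+2+1=26 → 292/375 = 0.7787
  drive: TP=90, FP=5+7+2+11+1=26, FN=19+18+29+18+31=115 → 180/321 = 0.5607
Lowest is class 'drive' with F1 score = 0.561.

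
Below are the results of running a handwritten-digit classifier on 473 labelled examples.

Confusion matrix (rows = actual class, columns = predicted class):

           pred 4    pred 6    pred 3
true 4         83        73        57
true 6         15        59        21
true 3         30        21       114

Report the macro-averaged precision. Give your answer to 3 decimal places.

Per-class precision (TP/(TP+FP)):
  4: TP=83, FP=15+30=45 → 83/128 = 0.6484
  6: TP=59, FP=73+21=94 → 59/153 = 0.3856
  3: TP=114, FP=57+21=78 → 114/192 = 0.5938
Macro-precision = mean = (0.6484 + 0.3856 + 0.5938) / 3 = 0.543

0.543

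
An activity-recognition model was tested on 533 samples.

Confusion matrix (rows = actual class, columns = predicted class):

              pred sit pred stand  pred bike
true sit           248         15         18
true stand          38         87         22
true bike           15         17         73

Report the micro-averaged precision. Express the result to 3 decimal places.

Micro-averaging pools counts across classes: ΣTP=408, ΣFP=125, ΣFN=125.
Micro-precision = TP/(TP+FP) on pooled counts = 0.765 (equals overall accuracy in single-label multiclass).

0.765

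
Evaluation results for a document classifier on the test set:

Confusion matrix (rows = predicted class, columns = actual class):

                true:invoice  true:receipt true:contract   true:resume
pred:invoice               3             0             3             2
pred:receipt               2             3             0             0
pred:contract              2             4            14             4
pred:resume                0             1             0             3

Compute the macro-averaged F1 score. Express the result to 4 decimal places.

0.5015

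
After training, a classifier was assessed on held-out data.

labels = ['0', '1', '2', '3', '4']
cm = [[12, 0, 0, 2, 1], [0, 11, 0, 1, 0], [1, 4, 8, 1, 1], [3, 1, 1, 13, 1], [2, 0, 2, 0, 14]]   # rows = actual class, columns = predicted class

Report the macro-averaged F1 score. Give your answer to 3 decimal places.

Per-class F1 score (2·TP/(2·TP+FP+FN)):
  0: TP=12, FP=0+1+3+2=6, FN=0+0+2+1=3 → 24/33 = 0.7273
  1: TP=11, FP=0+4+1+0=5, FN=0+0+1+0=1 → 22/28 = 0.7857
  2: TP=8, FP=0+0+1+2=3, FN=1+4+1+1=7 → 16/26 = 0.6154
  3: TP=13, FP=2+1+1+0=4, FN=3+1+1+1=6 → 26/36 = 0.7222
  4: TP=14, FP=1+0+1+1=3, FN=2+0+2+0=4 → 28/35 = 0.8000
Macro-F1 score = mean = (0.7273 + 0.7857 + 0.6154 + 0.7222 + 0.8000) / 5 = 0.730

0.730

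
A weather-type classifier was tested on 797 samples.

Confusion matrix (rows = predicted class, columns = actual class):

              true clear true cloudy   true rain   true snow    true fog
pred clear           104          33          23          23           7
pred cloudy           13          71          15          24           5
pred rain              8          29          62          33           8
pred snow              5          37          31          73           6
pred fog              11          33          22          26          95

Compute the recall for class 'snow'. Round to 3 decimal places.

0.408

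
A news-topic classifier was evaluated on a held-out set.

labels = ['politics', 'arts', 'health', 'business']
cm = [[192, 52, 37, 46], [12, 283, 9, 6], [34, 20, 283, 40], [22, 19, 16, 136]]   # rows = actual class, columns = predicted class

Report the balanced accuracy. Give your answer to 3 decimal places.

0.739

Balanced accuracy = mean of per-class recall.
  politics: recall = 192/327 = 0.5872
  arts: recall = 283/310 = 0.9129
  health: recall = 283/377 = 0.7507
  business: recall = 136/193 = 0.7047
Mean = (0.5872 + 0.9129 + 0.7507 + 0.7047) / 4 = 0.739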